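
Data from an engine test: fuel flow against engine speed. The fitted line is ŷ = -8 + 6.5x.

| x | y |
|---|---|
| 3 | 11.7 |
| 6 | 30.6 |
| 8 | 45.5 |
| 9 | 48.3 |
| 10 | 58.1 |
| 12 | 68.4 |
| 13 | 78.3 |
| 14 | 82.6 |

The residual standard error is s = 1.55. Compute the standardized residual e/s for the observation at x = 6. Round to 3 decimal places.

ŷ = -8 + 6.5·6 = 31
e = 30.6 − 31 = -0.4
e/s = -0.4 / 1.55 = -0.258

-0.258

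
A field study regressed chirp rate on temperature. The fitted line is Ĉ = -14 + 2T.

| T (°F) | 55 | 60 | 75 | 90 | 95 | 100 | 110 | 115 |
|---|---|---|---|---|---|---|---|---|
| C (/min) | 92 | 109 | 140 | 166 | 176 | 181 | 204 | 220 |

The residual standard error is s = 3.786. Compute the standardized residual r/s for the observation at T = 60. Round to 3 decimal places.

0.792

Ĉ = -14 + 2·60 = 106
r = 109 − 106 = 3
r/s = 3 / 3.786 = 0.792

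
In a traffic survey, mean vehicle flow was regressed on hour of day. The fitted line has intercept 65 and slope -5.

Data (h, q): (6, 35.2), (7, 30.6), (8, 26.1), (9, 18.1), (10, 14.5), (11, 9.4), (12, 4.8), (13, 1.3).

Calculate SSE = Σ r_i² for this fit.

SSE = 7.56

h=6: ŷ = 65 − 5·6 = 35; r = 35.2 − 35 = 0.2
h=7: ŷ = 65 − 5·7 = 30; r = 30.6 − 30 = 0.6
h=8: ŷ = 65 − 5·8 = 25; r = 26.1 − 25 = 1.1
h=9: ŷ = 65 − 5·9 = 20; r = 18.1 − 20 = -1.9
h=10: ŷ = 65 − 5·10 = 15; r = 14.5 − 15 = -0.5
h=11: ŷ = 65 − 5·11 = 10; r = 9.4 − 10 = -0.6
h=12: ŷ = 65 − 5·12 = 5; r = 4.8 − 5 = -0.2
h=13: ŷ = 65 − 5·13 = 0; r = 1.3 − 0 = 1.3
SSE = 0.04 + 0.36 + 1.21 + 3.61 + 0.25 + 0.36 + 0.04 + 1.69 = 7.56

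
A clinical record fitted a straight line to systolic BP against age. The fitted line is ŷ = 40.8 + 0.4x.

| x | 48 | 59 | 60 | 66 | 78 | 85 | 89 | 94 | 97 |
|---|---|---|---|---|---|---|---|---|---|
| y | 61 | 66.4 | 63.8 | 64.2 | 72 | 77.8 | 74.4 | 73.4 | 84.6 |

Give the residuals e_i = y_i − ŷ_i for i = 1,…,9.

1, 2, -1, -3, 0, 3, -2, -5, 5

x=48: ŷ = 40.8 + 0.4·48 = 60; e = 61 − 60 = 1
x=59: ŷ = 40.8 + 0.4·59 = 64.4; e = 66.4 − 64.4 = 2
x=60: ŷ = 40.8 + 0.4·60 = 64.8; e = 63.8 − 64.8 = -1
x=66: ŷ = 40.8 + 0.4·66 = 67.2; e = 64.2 − 67.2 = -3
x=78: ŷ = 40.8 + 0.4·78 = 72; e = 72 − 72 = 0
x=85: ŷ = 40.8 + 0.4·85 = 74.8; e = 77.8 − 74.8 = 3
x=89: ŷ = 40.8 + 0.4·89 = 76.4; e = 74.4 − 76.4 = -2
x=94: ŷ = 40.8 + 0.4·94 = 78.4; e = 73.4 − 78.4 = -5
x=97: ŷ = 40.8 + 0.4·97 = 79.6; e = 84.6 − 79.6 = 5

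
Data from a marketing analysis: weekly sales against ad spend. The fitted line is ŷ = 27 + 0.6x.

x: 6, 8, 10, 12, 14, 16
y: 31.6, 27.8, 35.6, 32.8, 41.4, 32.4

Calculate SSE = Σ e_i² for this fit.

x=6: ŷ = 27 + 0.6·6 = 30.6; e = 31.6 − 30.6 = 1
x=8: ŷ = 27 + 0.6·8 = 31.8; e = 27.8 − 31.8 = -4
x=10: ŷ = 27 + 0.6·10 = 33; e = 35.6 − 33 = 2.6
x=12: ŷ = 27 + 0.6·12 = 34.2; e = 32.8 − 34.2 = -1.4
x=14: ŷ = 27 + 0.6·14 = 35.4; e = 41.4 − 35.4 = 6
x=16: ŷ = 27 + 0.6·16 = 36.6; e = 32.4 − 36.6 = -4.2
SSE = 1 + 16 + 6.76 + 1.96 + 36 + 17.64 = 79.36

SSE = 79.36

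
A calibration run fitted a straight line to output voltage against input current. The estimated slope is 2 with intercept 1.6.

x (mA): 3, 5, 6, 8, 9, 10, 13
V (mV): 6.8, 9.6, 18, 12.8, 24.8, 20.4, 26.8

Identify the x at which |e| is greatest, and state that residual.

x=3: ŷ = 1.6 + 2·3 = 7.6; e = 6.8 − 7.6 = -0.8
x=5: ŷ = 1.6 + 2·5 = 11.6; e = 9.6 − 11.6 = -2
x=6: ŷ = 1.6 + 2·6 = 13.6; e = 18 − 13.6 = 4.4
x=8: ŷ = 1.6 + 2·8 = 17.6; e = 12.8 − 17.6 = -4.8
x=9: ŷ = 1.6 + 2·9 = 19.6; e = 24.8 − 19.6 = 5.2
x=10: ŷ = 1.6 + 2·10 = 21.6; e = 20.4 − 21.6 = -1.2
x=13: ŷ = 1.6 + 2·13 = 27.6; e = 26.8 − 27.6 = -0.8
Largest |e| is 5.2 at x = 9, residual 5.2.

x = 9, e = 5.2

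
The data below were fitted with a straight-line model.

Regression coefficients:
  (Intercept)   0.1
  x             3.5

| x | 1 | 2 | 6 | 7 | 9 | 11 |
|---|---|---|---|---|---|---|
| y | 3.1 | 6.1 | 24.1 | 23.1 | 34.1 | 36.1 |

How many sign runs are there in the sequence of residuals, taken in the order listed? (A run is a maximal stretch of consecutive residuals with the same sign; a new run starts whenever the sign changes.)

x=1: ŷ = 0.1 + 3.5·1 = 3.6; r = 3.1 − 3.6 = -0.5
x=2: ŷ = 0.1 + 3.5·2 = 7.1; r = 6.1 − 7.1 = -1
x=6: ŷ = 0.1 + 3.5·6 = 21.1; r = 24.1 − 21.1 = 3
x=7: ŷ = 0.1 + 3.5·7 = 24.6; r = 23.1 − 24.6 = -1.5
x=9: ŷ = 0.1 + 3.5·9 = 31.6; r = 34.1 − 31.6 = 2.5
x=11: ŷ = 0.1 + 3.5·11 = 38.6; r = 36.1 − 38.6 = -2.5
Signs: − − + − + −
Runs: −×2, +×1, −×1, +×1, −×1 → 5

5 runs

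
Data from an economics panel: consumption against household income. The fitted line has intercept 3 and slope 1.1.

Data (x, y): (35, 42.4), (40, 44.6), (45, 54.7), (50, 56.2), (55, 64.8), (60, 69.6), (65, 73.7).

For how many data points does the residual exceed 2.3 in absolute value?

x=35: ŷ = 3 + 1.1·35 = 41.5; e = 42.4 − 41.5 = 0.9
x=40: ŷ = 3 + 1.1·40 = 47; e = 44.6 − 47 = -2.4
x=45: ŷ = 3 + 1.1·45 = 52.5; e = 54.7 − 52.5 = 2.2
x=50: ŷ = 3 + 1.1·50 = 58; e = 56.2 − 58 = -1.8
x=55: ŷ = 3 + 1.1·55 = 63.5; e = 64.8 − 63.5 = 1.3
x=60: ŷ = 3 + 1.1·60 = 69; e = 69.6 − 69 = 0.6
x=65: ŷ = 3 + 1.1·65 = 74.5; e = 73.7 − 74.5 = -0.8
|e| > 2.3: x=40 (|e|=2.4) → 1

1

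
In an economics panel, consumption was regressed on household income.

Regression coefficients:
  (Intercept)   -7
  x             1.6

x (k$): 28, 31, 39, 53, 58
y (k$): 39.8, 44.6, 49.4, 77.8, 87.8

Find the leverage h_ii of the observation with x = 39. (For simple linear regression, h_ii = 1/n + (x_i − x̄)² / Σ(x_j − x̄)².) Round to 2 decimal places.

h = 0.21

x̄ = (28 + 31 + 39 + 53 + 58)/5 = 41.8
Σ(x − x̄)² = 190.44 + 116.64 + 7.84 + 125.44 + 262.44 = 702.8
h = 1/5 + (-2.8)²/702.8 = 0.2 + 0.0111554 = 0.21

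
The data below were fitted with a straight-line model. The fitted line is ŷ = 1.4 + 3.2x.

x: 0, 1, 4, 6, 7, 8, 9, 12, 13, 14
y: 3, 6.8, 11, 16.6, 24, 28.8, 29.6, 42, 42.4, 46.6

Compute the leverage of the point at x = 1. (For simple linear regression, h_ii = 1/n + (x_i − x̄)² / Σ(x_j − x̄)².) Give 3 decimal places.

x̄ = (0 + 1 + 4 + 6 + 7 + 8 + 9 + 12 + 13 + 14)/10 = 7.4
Σ(x − x̄)² = 54.76 + 40.96 + 11.56 + 1.96 + 0.16 + 0.36 + 2.56 + 21.16 + 31.36 + 43.56 = 208.4
h = 1/10 + (-6.4)²/208.4 = 0.1 + 0.196545 = 0.297

h = 0.297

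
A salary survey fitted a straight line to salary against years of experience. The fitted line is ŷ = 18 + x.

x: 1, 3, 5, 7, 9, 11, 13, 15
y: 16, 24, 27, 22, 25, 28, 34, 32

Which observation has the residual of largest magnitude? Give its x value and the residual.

x = 5, r = 4

x=1: ŷ = 18 + 1 = 19; r = 16 − 19 = -3
x=3: ŷ = 18 + 3 = 21; r = 24 − 21 = 3
x=5: ŷ = 18 + 5 = 23; r = 27 − 23 = 4
x=7: ŷ = 18 + 7 = 25; r = 22 − 25 = -3
x=9: ŷ = 18 + 9 = 27; r = 25 − 27 = -2
x=11: ŷ = 18 + 11 = 29; r = 28 − 29 = -1
x=13: ŷ = 18 + 13 = 31; r = 34 − 31 = 3
x=15: ŷ = 18 + 15 = 33; r = 32 − 33 = -1
Largest |r| is 4 at x = 5, residual 4.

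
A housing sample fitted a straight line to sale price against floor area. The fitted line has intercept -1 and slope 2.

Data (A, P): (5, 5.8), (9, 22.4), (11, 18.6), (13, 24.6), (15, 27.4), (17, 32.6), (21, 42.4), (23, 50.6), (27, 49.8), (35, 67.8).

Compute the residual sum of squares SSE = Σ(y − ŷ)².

A=5: P̂ = -1 + 2·5 = 9; e = 5.8 − 9 = -3.2
A=9: P̂ = -1 + 2·9 = 17; e = 22.4 − 17 = 5.4
A=11: P̂ = -1 + 2·11 = 21; e = 18.6 − 21 = -2.4
A=13: P̂ = -1 + 2·13 = 25; e = 24.6 − 25 = -0.4
A=15: P̂ = -1 + 2·15 = 29; e = 27.4 − 29 = -1.6
A=17: P̂ = -1 + 2·17 = 33; e = 32.6 − 33 = -0.4
A=21: P̂ = -1 + 2·21 = 41; e = 42.4 − 41 = 1.4
A=23: P̂ = -1 + 2·23 = 45; e = 50.6 − 45 = 5.6
A=27: P̂ = -1 + 2·27 = 53; e = 49.8 − 53 = -3.2
A=35: P̂ = -1 + 2·35 = 69; e = 67.8 − 69 = -1.2
SSE = 10.24 + 29.16 + 5.76 + 0.16 + 2.56 + 0.16 + 1.96 + 31.36 + 10.24 + 1.44 = 93.04

SSE = 93.04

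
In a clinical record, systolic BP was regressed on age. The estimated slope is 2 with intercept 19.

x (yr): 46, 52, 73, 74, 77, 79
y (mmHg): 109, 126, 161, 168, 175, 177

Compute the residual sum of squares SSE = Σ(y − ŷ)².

x=46: ŷ = 19 + 2·46 = 111; r = 109 − 111 = -2
x=52: ŷ = 19 + 2·52 = 123; r = 126 − 123 = 3
x=73: ŷ = 19 + 2·73 = 165; r = 161 − 165 = -4
x=74: ŷ = 19 + 2·74 = 167; r = 168 − 167 = 1
x=77: ŷ = 19 + 2·77 = 173; r = 175 − 173 = 2
x=79: ŷ = 19 + 2·79 = 177; r = 177 − 177 = 0
SSE = 4 + 9 + 16 + 1 + 4 + 0 = 34

SSE = 34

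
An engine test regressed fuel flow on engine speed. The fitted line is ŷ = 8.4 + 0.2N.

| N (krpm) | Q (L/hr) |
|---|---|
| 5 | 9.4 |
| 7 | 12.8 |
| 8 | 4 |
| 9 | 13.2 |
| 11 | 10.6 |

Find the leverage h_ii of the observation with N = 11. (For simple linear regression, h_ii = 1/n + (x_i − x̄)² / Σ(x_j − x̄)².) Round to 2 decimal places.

N̄ = (5 + 7 + 8 + 9 + 11)/5 = 8
Σ(N − N̄)² = 9 + 1 + 0 + 1 + 9 = 20
h = 1/5 + (3)²/20 = 0.2 + 0.45 = 0.65

h = 0.65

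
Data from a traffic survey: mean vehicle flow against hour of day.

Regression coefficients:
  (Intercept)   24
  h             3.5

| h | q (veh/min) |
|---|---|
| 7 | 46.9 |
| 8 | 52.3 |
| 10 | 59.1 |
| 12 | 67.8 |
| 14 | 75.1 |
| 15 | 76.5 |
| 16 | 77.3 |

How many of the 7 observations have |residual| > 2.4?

1

h=7: q̂ = 24 + 3.5·7 = 48.5; e = 46.9 − 48.5 = -1.6
h=8: q̂ = 24 + 3.5·8 = 52; e = 52.3 − 52 = 0.3
h=10: q̂ = 24 + 3.5·10 = 59; e = 59.1 − 59 = 0.1
h=12: q̂ = 24 + 3.5·12 = 66; e = 67.8 − 66 = 1.8
h=14: q̂ = 24 + 3.5·14 = 73; e = 75.1 − 73 = 2.1
h=15: q̂ = 24 + 3.5·15 = 76.5; e = 76.5 − 76.5 = 0
h=16: q̂ = 24 + 3.5·16 = 80; e = 77.3 − 80 = -2.7
|e| > 2.4: h=16 (|e|=2.7) → 1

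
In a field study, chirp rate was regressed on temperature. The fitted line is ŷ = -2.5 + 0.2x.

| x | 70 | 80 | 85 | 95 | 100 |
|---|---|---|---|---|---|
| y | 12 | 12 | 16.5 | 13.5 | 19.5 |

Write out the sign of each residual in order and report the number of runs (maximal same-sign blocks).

x=70: ŷ = -2.5 + 0.2·70 = 11.5; r = 12 − 11.5 = 0.5
x=80: ŷ = -2.5 + 0.2·80 = 13.5; r = 12 − 13.5 = -1.5
x=85: ŷ = -2.5 + 0.2·85 = 14.5; r = 16.5 − 14.5 = 2
x=95: ŷ = -2.5 + 0.2·95 = 16.5; r = 13.5 − 16.5 = -3
x=100: ŷ = -2.5 + 0.2·100 = 17.5; r = 19.5 − 17.5 = 2
Signs: + − + − +
Runs: +×1, −×1, +×1, −×1, +×1 → 5

5 runs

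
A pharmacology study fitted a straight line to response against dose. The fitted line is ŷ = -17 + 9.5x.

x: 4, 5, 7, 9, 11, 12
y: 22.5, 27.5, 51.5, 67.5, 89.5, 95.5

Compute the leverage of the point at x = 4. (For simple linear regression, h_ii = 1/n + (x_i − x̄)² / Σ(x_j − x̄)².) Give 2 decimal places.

x̄ = (4 + 5 + 7 + 9 + 11 + 12)/6 = 8
Σ(x − x̄)² = 16 + 9 + 1 + 1 + 9 + 16 = 52
h = 1/6 + (-4)²/52 = 0.166667 + 0.307692 = 0.47

h = 0.47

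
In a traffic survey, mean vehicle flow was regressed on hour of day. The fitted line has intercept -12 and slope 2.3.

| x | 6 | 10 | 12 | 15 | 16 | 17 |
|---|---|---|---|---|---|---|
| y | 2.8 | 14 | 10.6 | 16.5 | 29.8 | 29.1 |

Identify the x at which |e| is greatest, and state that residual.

x=6: ŷ = -12 + 2.3·6 = 1.8; e = 2.8 − 1.8 = 1
x=10: ŷ = -12 + 2.3·10 = 11; e = 14 − 11 = 3
x=12: ŷ = -12 + 2.3·12 = 15.6; e = 10.6 − 15.6 = -5
x=15: ŷ = -12 + 2.3·15 = 22.5; e = 16.5 − 22.5 = -6
x=16: ŷ = -12 + 2.3·16 = 24.8; e = 29.8 − 24.8 = 5
x=17: ŷ = -12 + 2.3·17 = 27.1; e = 29.1 − 27.1 = 2
Largest |e| is 6 at x = 15, residual -6.

x = 15, e = -6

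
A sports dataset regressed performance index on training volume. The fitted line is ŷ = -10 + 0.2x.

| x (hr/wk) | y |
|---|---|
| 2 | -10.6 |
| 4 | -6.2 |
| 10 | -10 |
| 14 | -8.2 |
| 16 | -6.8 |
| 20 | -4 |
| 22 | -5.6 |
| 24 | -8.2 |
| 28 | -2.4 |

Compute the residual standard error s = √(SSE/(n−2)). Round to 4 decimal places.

s = 2.1381

x=2: ŷ = -10 + 0.2·2 = -9.6; e = -10.6 − (-9.6) = -1
x=4: ŷ = -10 + 0.2·4 = -9.2; e = -6.2 − (-9.2) = 3
x=10: ŷ = -10 + 0.2·10 = -8; e = -10 − (-8) = -2
x=14: ŷ = -10 + 0.2·14 = -7.2; e = -8.2 − (-7.2) = -1
x=16: ŷ = -10 + 0.2·16 = -6.8; e = -6.8 − (-6.8) = 0
x=20: ŷ = -10 + 0.2·20 = -6; e = -4 − (-6) = 2
x=22: ŷ = -10 + 0.2·22 = -5.6; e = -5.6 − (-5.6) = 0
x=24: ŷ = -10 + 0.2·24 = -5.2; e = -8.2 − (-5.2) = -3
x=28: ŷ = -10 + 0.2·28 = -4.4; e = -2.4 − (-4.4) = 2
SSE = 1 + 9 + 4 + 1 + 0 + 4 + 0 + 9 + 4 = 32
s = √(32/7) = √4.57143 ≈ 2.1381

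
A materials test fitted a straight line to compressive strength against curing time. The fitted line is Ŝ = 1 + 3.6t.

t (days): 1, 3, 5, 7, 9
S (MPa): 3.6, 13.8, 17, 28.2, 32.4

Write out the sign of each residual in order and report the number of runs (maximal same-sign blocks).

5 runs

t=1: Ŝ = 1 + 3.6·1 = 4.6; e = 3.6 − 4.6 = -1
t=3: Ŝ = 1 + 3.6·3 = 11.8; e = 13.8 − 11.8 = 2
t=5: Ŝ = 1 + 3.6·5 = 19; e = 17 − 19 = -2
t=7: Ŝ = 1 + 3.6·7 = 26.2; e = 28.2 − 26.2 = 2
t=9: Ŝ = 1 + 3.6·9 = 33.4; e = 32.4 − 33.4 = -1
Signs: − + − + −
Runs: −×1, +×1, −×1, +×1, −×1 → 5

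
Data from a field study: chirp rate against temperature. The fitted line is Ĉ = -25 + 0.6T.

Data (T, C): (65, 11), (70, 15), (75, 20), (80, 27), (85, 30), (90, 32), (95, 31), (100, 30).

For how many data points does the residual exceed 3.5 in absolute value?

T=65: Ĉ = -25 + 0.6·65 = 14; e = 11 − 14 = -3
T=70: Ĉ = -25 + 0.6·70 = 17; e = 15 − 17 = -2
T=75: Ĉ = -25 + 0.6·75 = 20; e = 20 − 20 = 0
T=80: Ĉ = -25 + 0.6·80 = 23; e = 27 − 23 = 4
T=85: Ĉ = -25 + 0.6·85 = 26; e = 30 − 26 = 4
T=90: Ĉ = -25 + 0.6·90 = 29; e = 32 − 29 = 3
T=95: Ĉ = -25 + 0.6·95 = 32; e = 31 − 32 = -1
T=100: Ĉ = -25 + 0.6·100 = 35; e = 30 − 35 = -5
|e| > 3.5: T=80 (|e|=4), T=85 (|e|=4), T=100 (|e|=5) → 3

3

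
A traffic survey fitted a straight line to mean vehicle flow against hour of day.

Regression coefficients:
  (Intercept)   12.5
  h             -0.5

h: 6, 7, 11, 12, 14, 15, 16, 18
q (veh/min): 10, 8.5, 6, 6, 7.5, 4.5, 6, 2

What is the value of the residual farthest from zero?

h=6: q̂ = 12.5 − 0.5·6 = 9.5; e = 10 − 9.5 = 0.5
h=7: q̂ = 12.5 − 0.5·7 = 9; e = 8.5 − 9 = -0.5
h=11: q̂ = 12.5 − 0.5·11 = 7; e = 6 − 7 = -1
h=12: q̂ = 12.5 − 0.5·12 = 6.5; e = 6 − 6.5 = -0.5
h=14: q̂ = 12.5 − 0.5·14 = 5.5; e = 7.5 − 5.5 = 2
h=15: q̂ = 12.5 − 0.5·15 = 5; e = 4.5 − 5 = -0.5
h=16: q̂ = 12.5 − 0.5·16 = 4.5; e = 6 − 4.5 = 1.5
h=18: q̂ = 12.5 − 0.5·18 = 3.5; e = 2 − 3.5 = -1.5
Largest |e| is 2 at h = 14, residual 2.

e = 2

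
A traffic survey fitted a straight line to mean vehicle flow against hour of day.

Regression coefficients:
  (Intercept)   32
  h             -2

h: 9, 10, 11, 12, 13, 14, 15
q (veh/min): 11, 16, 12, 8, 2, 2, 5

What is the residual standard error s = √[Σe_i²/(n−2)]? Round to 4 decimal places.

h=9: q̂ = 32 − 2·9 = 14; e = 11 − 14 = -3
h=10: q̂ = 32 − 2·10 = 12; e = 16 − 12 = 4
h=11: q̂ = 32 − 2·11 = 10; e = 12 − 10 = 2
h=12: q̂ = 32 − 2·12 = 8; e = 8 − 8 = 0
h=13: q̂ = 32 − 2·13 = 6; e = 2 − 6 = -4
h=14: q̂ = 32 − 2·14 = 4; e = 2 − 4 = -2
h=15: q̂ = 32 − 2·15 = 2; e = 5 − 2 = 3
SSE = 9 + 16 + 4 + 0 + 16 + 4 + 9 = 58
s = √(58/5) = √11.6 ≈ 3.4059

s = 3.4059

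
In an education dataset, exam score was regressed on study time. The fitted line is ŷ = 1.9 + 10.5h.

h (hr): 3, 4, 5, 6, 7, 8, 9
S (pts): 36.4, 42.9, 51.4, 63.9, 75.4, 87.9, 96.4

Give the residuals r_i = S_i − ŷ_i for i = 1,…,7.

h=3: ŷ = 1.9 + 10.5·3 = 33.4; r = 36.4 − 33.4 = 3
h=4: ŷ = 1.9 + 10.5·4 = 43.9; r = 42.9 − 43.9 = -1
h=5: ŷ = 1.9 + 10.5·5 = 54.4; r = 51.4 − 54.4 = -3
h=6: ŷ = 1.9 + 10.5·6 = 64.9; r = 63.9 − 64.9 = -1
h=7: ŷ = 1.9 + 10.5·7 = 75.4; r = 75.4 − 75.4 = 0
h=8: ŷ = 1.9 + 10.5·8 = 85.9; r = 87.9 − 85.9 = 2
h=9: ŷ = 1.9 + 10.5·9 = 96.4; r = 96.4 − 96.4 = 0

3, -1, -3, -1, 0, 2, 0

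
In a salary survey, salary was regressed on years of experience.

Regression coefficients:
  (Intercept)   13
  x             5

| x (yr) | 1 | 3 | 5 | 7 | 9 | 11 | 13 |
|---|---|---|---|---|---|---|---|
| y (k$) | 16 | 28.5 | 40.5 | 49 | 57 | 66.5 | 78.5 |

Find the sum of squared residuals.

SSE = 15

x=1: ŷ = 13 + 5·1 = 18; r = 16 − 18 = -2
x=3: ŷ = 13 + 5·3 = 28; r = 28.5 − 28 = 0.5
x=5: ŷ = 13 + 5·5 = 38; r = 40.5 − 38 = 2.5
x=7: ŷ = 13 + 5·7 = 48; r = 49 − 48 = 1
x=9: ŷ = 13 + 5·9 = 58; r = 57 − 58 = -1
x=11: ŷ = 13 + 5·11 = 68; r = 66.5 − 68 = -1.5
x=13: ŷ = 13 + 5·13 = 78; r = 78.5 − 78 = 0.5
SSE = 4 + 0.25 + 6.25 + 1 + 1 + 2.25 + 0.25 = 15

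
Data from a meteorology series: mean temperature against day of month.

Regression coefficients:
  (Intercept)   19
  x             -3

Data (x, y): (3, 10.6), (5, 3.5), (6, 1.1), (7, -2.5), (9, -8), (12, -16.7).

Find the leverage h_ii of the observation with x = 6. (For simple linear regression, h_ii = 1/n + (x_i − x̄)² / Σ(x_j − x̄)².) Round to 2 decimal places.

h = 0.19

x̄ = (3 + 5 + 6 + 7 + 9 + 12)/6 = 7
Σ(x − x̄)² = 16 + 4 + 1 + 0 + 4 + 25 = 50
h = 1/6 + (-1)²/50 = 0.166667 + 0.02 = 0.19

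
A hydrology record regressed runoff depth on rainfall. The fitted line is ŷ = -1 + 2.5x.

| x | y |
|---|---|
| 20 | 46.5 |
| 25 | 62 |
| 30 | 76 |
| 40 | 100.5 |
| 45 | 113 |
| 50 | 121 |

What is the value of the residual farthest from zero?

r = -3

x=20: ŷ = -1 + 2.5·20 = 49; r = 46.5 − 49 = -2.5
x=25: ŷ = -1 + 2.5·25 = 61.5; r = 62 − 61.5 = 0.5
x=30: ŷ = -1 + 2.5·30 = 74; r = 76 − 74 = 2
x=40: ŷ = -1 + 2.5·40 = 99; r = 100.5 − 99 = 1.5
x=45: ŷ = -1 + 2.5·45 = 111.5; r = 113 − 111.5 = 1.5
x=50: ŷ = -1 + 2.5·50 = 124; r = 121 − 124 = -3
Largest |r| is 3 at x = 50, residual -3.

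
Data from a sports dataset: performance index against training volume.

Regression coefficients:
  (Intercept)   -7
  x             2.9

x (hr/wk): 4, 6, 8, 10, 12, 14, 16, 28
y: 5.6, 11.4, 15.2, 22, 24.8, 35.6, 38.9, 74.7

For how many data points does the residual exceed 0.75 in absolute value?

x=4: ŷ = -7 + 2.9·4 = 4.6; r = 5.6 − 4.6 = 1
x=6: ŷ = -7 + 2.9·6 = 10.4; r = 11.4 − 10.4 = 1
x=8: ŷ = -7 + 2.9·8 = 16.2; r = 15.2 − 16.2 = -1
x=10: ŷ = -7 + 2.9·10 = 22; r = 22 − 22 = 0
x=12: ŷ = -7 + 2.9·12 = 27.8; r = 24.8 − 27.8 = -3
x=14: ŷ = -7 + 2.9·14 = 33.6; r = 35.6 − 33.6 = 2
x=16: ŷ = -7 + 2.9·16 = 39.4; r = 38.9 − 39.4 = -0.5
x=28: ŷ = -7 + 2.9·28 = 74.2; r = 74.7 − 74.2 = 0.5
|r| > 0.75: x=4 (|r|=1), x=6 (|r|=1), x=8 (|r|=1), x=12 (|r|=3), x=14 (|r|=2) → 5

5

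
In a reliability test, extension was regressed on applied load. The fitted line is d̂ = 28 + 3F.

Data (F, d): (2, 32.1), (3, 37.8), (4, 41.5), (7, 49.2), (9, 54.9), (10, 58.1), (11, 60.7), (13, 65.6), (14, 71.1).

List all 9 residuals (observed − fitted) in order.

-1.9, 0.8, 1.5, 0.2, -0.1, 0.1, -0.3, -1.4, 1.1

F=2: d̂ = 28 + 3·2 = 34; e = 32.1 − 34 = -1.9
F=3: d̂ = 28 + 3·3 = 37; e = 37.8 − 37 = 0.8
F=4: d̂ = 28 + 3·4 = 40; e = 41.5 − 40 = 1.5
F=7: d̂ = 28 + 3·7 = 49; e = 49.2 − 49 = 0.2
F=9: d̂ = 28 + 3·9 = 55; e = 54.9 − 55 = -0.1
F=10: d̂ = 28 + 3·10 = 58; e = 58.1 − 58 = 0.1
F=11: d̂ = 28 + 3·11 = 61; e = 60.7 − 61 = -0.3
F=13: d̂ = 28 + 3·13 = 67; e = 65.6 − 67 = -1.4
F=14: d̂ = 28 + 3·14 = 70; e = 71.1 − 70 = 1.1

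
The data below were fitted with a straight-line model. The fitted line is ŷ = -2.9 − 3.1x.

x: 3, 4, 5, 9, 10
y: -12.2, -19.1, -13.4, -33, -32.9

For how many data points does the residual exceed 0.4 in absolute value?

4

x=3: ŷ = -2.9 − 3.1·3 = -12.2; e = -12.2 − (-12.2) = 0
x=4: ŷ = -2.9 − 3.1·4 = -15.3; e = -19.1 − (-15.3) = -3.8
x=5: ŷ = -2.9 − 3.1·5 = -18.4; e = -13.4 − (-18.4) = 5
x=9: ŷ = -2.9 − 3.1·9 = -30.8; e = -33 − (-30.8) = -2.2
x=10: ŷ = -2.9 − 3.1·10 = -33.9; e = -32.9 − (-33.9) = 1
|e| > 0.4: x=4 (|e|=3.8), x=5 (|e|=5), x=9 (|e|=2.2), x=10 (|e|=1) → 4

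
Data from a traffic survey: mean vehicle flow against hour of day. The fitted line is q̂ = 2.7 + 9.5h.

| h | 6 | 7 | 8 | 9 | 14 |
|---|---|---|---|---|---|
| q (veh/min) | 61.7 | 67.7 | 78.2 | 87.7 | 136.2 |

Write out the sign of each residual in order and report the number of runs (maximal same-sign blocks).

h=6: q̂ = 2.7 + 9.5·6 = 59.7; r = 61.7 − 59.7 = 2
h=7: q̂ = 2.7 + 9.5·7 = 69.2; r = 67.7 − 69.2 = -1.5
h=8: q̂ = 2.7 + 9.5·8 = 78.7; r = 78.2 − 78.7 = -0.5
h=9: q̂ = 2.7 + 9.5·9 = 88.2; r = 87.7 − 88.2 = -0.5
h=14: q̂ = 2.7 + 9.5·14 = 135.7; r = 136.2 − 135.7 = 0.5
Signs: + − − − +
Runs: +×1, −×3, +×1 → 3

3 runs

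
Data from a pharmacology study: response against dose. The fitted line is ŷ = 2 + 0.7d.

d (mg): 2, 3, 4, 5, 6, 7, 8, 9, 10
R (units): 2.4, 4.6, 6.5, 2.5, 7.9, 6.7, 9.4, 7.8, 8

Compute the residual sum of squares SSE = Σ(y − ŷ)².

SSE = 20.56

d=2: ŷ = 2 + 0.7·2 = 3.4; e = 2.4 − 3.4 = -1
d=3: ŷ = 2 + 0.7·3 = 4.1; e = 4.6 − 4.1 = 0.5
d=4: ŷ = 2 + 0.7·4 = 4.8; e = 6.5 − 4.8 = 1.7
d=5: ŷ = 2 + 0.7·5 = 5.5; e = 2.5 − 5.5 = -3
d=6: ŷ = 2 + 0.7·6 = 6.2; e = 7.9 − 6.2 = 1.7
d=7: ŷ = 2 + 0.7·7 = 6.9; e = 6.7 − 6.9 = -0.2
d=8: ŷ = 2 + 0.7·8 = 7.6; e = 9.4 − 7.6 = 1.8
d=9: ŷ = 2 + 0.7·9 = 8.3; e = 7.8 − 8.3 = -0.5
d=10: ŷ = 2 + 0.7·10 = 9; e = 8 − 9 = -1
SSE = 1 + 0.25 + 2.89 + 9 + 2.89 + 0.04 + 3.24 + 0.25 + 1 = 20.56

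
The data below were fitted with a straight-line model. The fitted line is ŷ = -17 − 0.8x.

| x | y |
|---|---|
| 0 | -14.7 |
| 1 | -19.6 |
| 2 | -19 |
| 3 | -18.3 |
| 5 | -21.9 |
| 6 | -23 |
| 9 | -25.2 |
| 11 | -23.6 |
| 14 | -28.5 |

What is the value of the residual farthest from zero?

x=0: ŷ = -17 − 0.8·0 = -17; e = -14.7 − (-17) = 2.3
x=1: ŷ = -17 − 0.8·1 = -17.8; e = -19.6 − (-17.8) = -1.8
x=2: ŷ = -17 − 0.8·2 = -18.6; e = -19 − (-18.6) = -0.4
x=3: ŷ = -17 − 0.8·3 = -19.4; e = -18.3 − (-19.4) = 1.1
x=5: ŷ = -17 − 0.8·5 = -21; e = -21.9 − (-21) = -0.9
x=6: ŷ = -17 − 0.8·6 = -21.8; e = -23 − (-21.8) = -1.2
x=9: ŷ = -17 − 0.8·9 = -24.2; e = -25.2 − (-24.2) = -1
x=11: ŷ = -17 − 0.8·11 = -25.8; e = -23.6 − (-25.8) = 2.2
x=14: ŷ = -17 − 0.8·14 = -28.2; e = -28.5 − (-28.2) = -0.3
Largest |e| is 2.3 at x = 0, residual 2.3.

e = 2.3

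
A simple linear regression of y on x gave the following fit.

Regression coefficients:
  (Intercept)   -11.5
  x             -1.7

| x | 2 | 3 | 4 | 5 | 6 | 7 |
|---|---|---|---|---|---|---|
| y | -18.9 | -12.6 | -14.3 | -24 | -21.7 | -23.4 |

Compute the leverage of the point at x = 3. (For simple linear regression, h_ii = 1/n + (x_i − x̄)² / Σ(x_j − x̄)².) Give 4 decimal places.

h = 0.2952

x̄ = (2 + 3 + 4 + 5 + 6 + 7)/6 = 4.5
Σ(x − x̄)² = 6.25 + 2.25 + 0.25 + 0.25 + 2.25 + 6.25 = 17.5
h = 1/6 + (-1.5)²/17.5 = 0.166667 + 0.128571 = 0.2952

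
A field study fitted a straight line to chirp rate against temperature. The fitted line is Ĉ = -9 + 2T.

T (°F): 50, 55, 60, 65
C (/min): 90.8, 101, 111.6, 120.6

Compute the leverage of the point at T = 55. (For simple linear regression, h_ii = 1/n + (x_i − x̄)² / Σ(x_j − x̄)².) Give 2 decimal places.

h = 0.30

T̄ = (50 + 55 + 60 + 65)/4 = 57.5
Σ(T − T̄)² = 56.25 + 6.25 + 6.25 + 56.25 = 125
h = 1/4 + (-2.5)²/125 = 0.25 + 0.05 = 0.30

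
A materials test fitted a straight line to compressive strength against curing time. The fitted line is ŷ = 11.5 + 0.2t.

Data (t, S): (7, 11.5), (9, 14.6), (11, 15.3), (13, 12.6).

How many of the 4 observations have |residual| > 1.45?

2

t=7: ŷ = 11.5 + 0.2·7 = 12.9; r = 11.5 − 12.9 = -1.4
t=9: ŷ = 11.5 + 0.2·9 = 13.3; r = 14.6 − 13.3 = 1.3
t=11: ŷ = 11.5 + 0.2·11 = 13.7; r = 15.3 − 13.7 = 1.6
t=13: ŷ = 11.5 + 0.2·13 = 14.1; r = 12.6 − 14.1 = -1.5
|r| > 1.45: t=11 (|r|=1.6), t=13 (|r|=1.5) → 2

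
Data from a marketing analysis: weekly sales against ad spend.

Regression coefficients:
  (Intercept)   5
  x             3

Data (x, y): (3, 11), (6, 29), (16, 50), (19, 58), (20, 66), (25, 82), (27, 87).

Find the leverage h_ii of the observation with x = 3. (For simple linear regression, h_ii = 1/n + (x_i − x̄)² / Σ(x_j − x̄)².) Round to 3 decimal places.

h = 0.516

x̄ = (3 + 6 + 16 + 19 + 20 + 25 + 27)/7 = 16.5714
Σ(x − x̄)² = 184.184 + 111.755 + 0.326531 + 5.89796 + 11.7551 + 71.0408 + 108.755 = 493.714
h = 1/7 + (-13.5714)²/493.714 = 0.142857 + 0.373057 = 0.516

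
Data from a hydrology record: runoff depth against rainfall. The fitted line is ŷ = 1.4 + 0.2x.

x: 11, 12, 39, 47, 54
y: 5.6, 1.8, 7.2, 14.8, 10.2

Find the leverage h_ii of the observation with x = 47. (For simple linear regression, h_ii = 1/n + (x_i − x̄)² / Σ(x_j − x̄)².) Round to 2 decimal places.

x̄ = (11 + 12 + 39 + 47 + 54)/5 = 32.6
Σ(x − x̄)² = 466.56 + 424.36 + 40.96 + 207.36 + 457.96 = 1597.2
h = 1/5 + (14.4)²/1597.2 = 0.2 + 0.129827 = 0.33

h = 0.33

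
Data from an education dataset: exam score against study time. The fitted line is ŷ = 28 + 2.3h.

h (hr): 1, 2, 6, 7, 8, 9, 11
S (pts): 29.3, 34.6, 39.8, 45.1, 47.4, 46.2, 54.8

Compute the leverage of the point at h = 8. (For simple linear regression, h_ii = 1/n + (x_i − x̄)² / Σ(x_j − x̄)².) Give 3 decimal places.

h = 0.180

h̄ = (1 + 2 + 6 + 7 + 8 + 9 + 11)/7 = 6.28571
Σ(h − h̄)² = 27.9388 + 18.3673 + 0.0816327 + 0.510204 + 2.93878 + 7.36735 + 22.2245 = 79.4286
h = 1/7 + (1.71429)²/79.4286 = 0.142857 + 0.036999 = 0.180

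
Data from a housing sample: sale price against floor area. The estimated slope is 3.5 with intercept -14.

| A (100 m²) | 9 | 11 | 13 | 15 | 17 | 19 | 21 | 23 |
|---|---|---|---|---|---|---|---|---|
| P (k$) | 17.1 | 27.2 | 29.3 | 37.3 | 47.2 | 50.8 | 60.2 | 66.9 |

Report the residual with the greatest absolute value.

A=9: P̂ = -14 + 3.5·9 = 17.5; e = 17.1 − 17.5 = -0.4
A=11: P̂ = -14 + 3.5·11 = 24.5; e = 27.2 − 24.5 = 2.7
A=13: P̂ = -14 + 3.5·13 = 31.5; e = 29.3 − 31.5 = -2.2
A=15: P̂ = -14 + 3.5·15 = 38.5; e = 37.3 − 38.5 = -1.2
A=17: P̂ = -14 + 3.5·17 = 45.5; e = 47.2 − 45.5 = 1.7
A=19: P̂ = -14 + 3.5·19 = 52.5; e = 50.8 − 52.5 = -1.7
A=21: P̂ = -14 + 3.5·21 = 59.5; e = 60.2 − 59.5 = 0.7
A=23: P̂ = -14 + 3.5·23 = 66.5; e = 66.9 − 66.5 = 0.4
Largest |e| is 2.7 at A = 11, residual 2.7.

e = 2.7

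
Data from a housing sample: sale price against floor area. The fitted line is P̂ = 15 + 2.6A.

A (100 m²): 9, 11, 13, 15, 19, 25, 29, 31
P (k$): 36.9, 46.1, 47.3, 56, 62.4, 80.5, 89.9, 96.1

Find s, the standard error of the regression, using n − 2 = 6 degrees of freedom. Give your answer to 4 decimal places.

s = 1.8028

A=9: P̂ = 15 + 2.6·9 = 38.4; e = 36.9 − 38.4 = -1.5
A=11: P̂ = 15 + 2.6·11 = 43.6; e = 46.1 − 43.6 = 2.5
A=13: P̂ = 15 + 2.6·13 = 48.8; e = 47.3 − 48.8 = -1.5
A=15: P̂ = 15 + 2.6·15 = 54; e = 56 − 54 = 2
A=19: P̂ = 15 + 2.6·19 = 64.4; e = 62.4 − 64.4 = -2
A=25: P̂ = 15 + 2.6·25 = 80; e = 80.5 − 80 = 0.5
A=29: P̂ = 15 + 2.6·29 = 90.4; e = 89.9 − 90.4 = -0.5
A=31: P̂ = 15 + 2.6·31 = 95.6; e = 96.1 − 95.6 = 0.5
SSE = 2.25 + 6.25 + 2.25 + 4 + 4 + 0.25 + 0.25 + 0.25 = 19.5
s = √(19.5/6) = √3.25 ≈ 1.8028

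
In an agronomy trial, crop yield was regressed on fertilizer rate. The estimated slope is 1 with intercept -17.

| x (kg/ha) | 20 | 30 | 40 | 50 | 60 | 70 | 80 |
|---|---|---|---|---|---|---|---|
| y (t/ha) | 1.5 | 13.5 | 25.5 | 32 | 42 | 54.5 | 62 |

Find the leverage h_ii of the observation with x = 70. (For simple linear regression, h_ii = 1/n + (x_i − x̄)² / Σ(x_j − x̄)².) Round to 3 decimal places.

h = 0.286

x̄ = (20 + 30 + 40 + 50 + 60 + 70 + 80)/7 = 50
Σ(x − x̄)² = 900 + 400 + 100 + 0 + 100 + 400 + 900 = 2800
h = 1/7 + (20)²/2800 = 0.142857 + 0.142857 = 0.286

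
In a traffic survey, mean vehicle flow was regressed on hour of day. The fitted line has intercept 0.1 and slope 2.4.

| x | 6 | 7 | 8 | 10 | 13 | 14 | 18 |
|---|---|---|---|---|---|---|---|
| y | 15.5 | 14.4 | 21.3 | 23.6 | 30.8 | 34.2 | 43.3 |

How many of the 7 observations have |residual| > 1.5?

x=6: ŷ = 0.1 + 2.4·6 = 14.5; r = 15.5 − 14.5 = 1
x=7: ŷ = 0.1 + 2.4·7 = 16.9; r = 14.4 − 16.9 = -2.5
x=8: ŷ = 0.1 + 2.4·8 = 19.3; r = 21.3 − 19.3 = 2
x=10: ŷ = 0.1 + 2.4·10 = 24.1; r = 23.6 − 24.1 = -0.5
x=13: ŷ = 0.1 + 2.4·13 = 31.3; r = 30.8 − 31.3 = -0.5
x=14: ŷ = 0.1 + 2.4·14 = 33.7; r = 34.2 − 33.7 = 0.5
x=18: ŷ = 0.1 + 2.4·18 = 43.3; r = 43.3 − 43.3 = 0
|r| > 1.5: x=7 (|r|=2.5), x=8 (|r|=2) → 2

2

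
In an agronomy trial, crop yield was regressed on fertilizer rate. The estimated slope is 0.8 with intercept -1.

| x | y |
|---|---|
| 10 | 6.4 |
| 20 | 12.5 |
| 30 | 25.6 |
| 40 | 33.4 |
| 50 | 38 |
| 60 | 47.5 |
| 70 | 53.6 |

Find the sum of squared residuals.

SSE = 22.34

x=10: ŷ = -1 + 0.8·10 = 7; e = 6.4 − 7 = -0.6
x=20: ŷ = -1 + 0.8·20 = 15; e = 12.5 − 15 = -2.5
x=30: ŷ = -1 + 0.8·30 = 23; e = 25.6 − 23 = 2.6
x=40: ŷ = -1 + 0.8·40 = 31; e = 33.4 − 31 = 2.4
x=50: ŷ = -1 + 0.8·50 = 39; e = 38 − 39 = -1
x=60: ŷ = -1 + 0.8·60 = 47; e = 47.5 − 47 = 0.5
x=70: ŷ = -1 + 0.8·70 = 55; e = 53.6 − 55 = -1.4
SSE = 0.36 + 6.25 + 6.76 + 5.76 + 1 + 0.25 + 1.96 = 22.34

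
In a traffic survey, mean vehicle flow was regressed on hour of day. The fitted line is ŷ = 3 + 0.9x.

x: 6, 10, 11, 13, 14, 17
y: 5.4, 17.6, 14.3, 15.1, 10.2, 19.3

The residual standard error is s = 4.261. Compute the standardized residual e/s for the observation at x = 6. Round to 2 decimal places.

-0.70

ŷ = 3 + 0.9·6 = 8.4
e = 5.4 − 8.4 = -3
e/s = -3 / 4.261 = -0.70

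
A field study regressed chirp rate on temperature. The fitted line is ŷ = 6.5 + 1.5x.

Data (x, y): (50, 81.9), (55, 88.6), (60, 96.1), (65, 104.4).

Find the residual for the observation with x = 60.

ŷ = 6.5 + 1.5·60 = 96.5
r = 96.1 − 96.5 = -0.4

r = -0.4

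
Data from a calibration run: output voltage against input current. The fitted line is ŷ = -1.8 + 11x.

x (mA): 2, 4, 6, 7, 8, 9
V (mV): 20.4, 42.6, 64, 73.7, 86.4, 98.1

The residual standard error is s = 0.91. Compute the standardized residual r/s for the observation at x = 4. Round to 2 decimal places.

ŷ = -1.8 + 11·4 = 42.2
r = 42.6 − 42.2 = 0.4
r/s = 0.4 / 0.91 = 0.44

0.44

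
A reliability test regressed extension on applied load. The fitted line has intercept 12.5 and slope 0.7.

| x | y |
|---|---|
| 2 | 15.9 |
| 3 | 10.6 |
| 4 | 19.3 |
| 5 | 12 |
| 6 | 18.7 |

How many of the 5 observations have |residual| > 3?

x=2: ŷ = 12.5 + 0.7·2 = 13.9; r = 15.9 − 13.9 = 2
x=3: ŷ = 12.5 + 0.7·3 = 14.6; r = 10.6 − 14.6 = -4
x=4: ŷ = 12.5 + 0.7·4 = 15.3; r = 19.3 − 15.3 = 4
x=5: ŷ = 12.5 + 0.7·5 = 16; r = 12 − 16 = -4
x=6: ŷ = 12.5 + 0.7·6 = 16.7; r = 18.7 − 16.7 = 2
|r| > 3: x=3 (|r|=4), x=4 (|r|=4), x=5 (|r|=4) → 3

3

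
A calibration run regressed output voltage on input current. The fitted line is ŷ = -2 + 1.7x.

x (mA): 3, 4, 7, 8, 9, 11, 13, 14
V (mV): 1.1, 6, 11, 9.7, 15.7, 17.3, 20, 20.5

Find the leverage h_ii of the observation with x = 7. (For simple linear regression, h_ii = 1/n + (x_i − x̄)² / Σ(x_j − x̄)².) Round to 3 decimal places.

h = 0.149

x̄ = (3 + 4 + 7 + 8 + 9 + 11 + 13 + 14)/8 = 8.625
Σ(x − x̄)² = 31.6406 + 21.3906 + 2.64062 + 0.390625 + 0.140625 + 5.64062 + 19.1406 + 28.8906 = 109.875
h = 1/8 + (-1.625)²/109.875 = 0.125 + 0.024033 = 0.149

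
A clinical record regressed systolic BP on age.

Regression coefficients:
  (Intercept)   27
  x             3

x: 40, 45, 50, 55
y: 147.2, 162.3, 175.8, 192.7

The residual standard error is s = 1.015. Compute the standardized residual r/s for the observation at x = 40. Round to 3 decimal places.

0.197

ŷ = 27 + 3·40 = 147
r = 147.2 − 147 = 0.2
r/s = 0.2 / 1.015 = 0.197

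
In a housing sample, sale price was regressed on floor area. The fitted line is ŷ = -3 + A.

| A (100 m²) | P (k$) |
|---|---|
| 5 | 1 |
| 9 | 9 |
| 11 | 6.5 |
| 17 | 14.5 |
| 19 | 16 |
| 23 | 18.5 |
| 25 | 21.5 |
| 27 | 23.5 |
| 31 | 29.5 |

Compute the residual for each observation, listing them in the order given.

A=5: ŷ = -3 + 5 = 2; r = 1 − 2 = -1
A=9: ŷ = -3 + 9 = 6; r = 9 − 6 = 3
A=11: ŷ = -3 + 11 = 8; r = 6.5 − 8 = -1.5
A=17: ŷ = -3 + 17 = 14; r = 14.5 − 14 = 0.5
A=19: ŷ = -3 + 19 = 16; r = 16 − 16 = 0
A=23: ŷ = -3 + 23 = 20; r = 18.5 − 20 = -1.5
A=25: ŷ = -3 + 25 = 22; r = 21.5 − 22 = -0.5
A=27: ŷ = -3 + 27 = 24; r = 23.5 − 24 = -0.5
A=31: ŷ = -3 + 31 = 28; r = 29.5 − 28 = 1.5

-1, 3, -1.5, 0.5, 0, -1.5, -0.5, -0.5, 1.5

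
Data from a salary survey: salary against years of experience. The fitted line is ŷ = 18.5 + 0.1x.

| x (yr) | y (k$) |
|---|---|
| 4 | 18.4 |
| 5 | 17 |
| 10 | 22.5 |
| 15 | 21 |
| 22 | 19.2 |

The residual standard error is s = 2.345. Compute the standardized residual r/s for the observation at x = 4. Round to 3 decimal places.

ŷ = 18.5 + 0.1·4 = 18.9
r = 18.4 − 18.9 = -0.5
r/s = -0.5 / 2.345 = -0.213

-0.213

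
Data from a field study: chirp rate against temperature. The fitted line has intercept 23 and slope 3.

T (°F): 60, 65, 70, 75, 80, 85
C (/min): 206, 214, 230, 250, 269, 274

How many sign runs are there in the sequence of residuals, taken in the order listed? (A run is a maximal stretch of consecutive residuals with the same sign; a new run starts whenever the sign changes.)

T=60: Ĉ = 23 + 3·60 = 203; r = 206 − 203 = 3
T=65: Ĉ = 23 + 3·65 = 218; r = 214 − 218 = -4
T=70: Ĉ = 23 + 3·70 = 233; r = 230 − 233 = -3
T=75: Ĉ = 23 + 3·75 = 248; r = 250 − 248 = 2
T=80: Ĉ = 23 + 3·80 = 263; r = 269 − 263 = 6
T=85: Ĉ = 23 + 3·85 = 278; r = 274 − 278 = -4
Signs: + − − + + −
Runs: +×1, −×2, +×2, −×1 → 4

4 runs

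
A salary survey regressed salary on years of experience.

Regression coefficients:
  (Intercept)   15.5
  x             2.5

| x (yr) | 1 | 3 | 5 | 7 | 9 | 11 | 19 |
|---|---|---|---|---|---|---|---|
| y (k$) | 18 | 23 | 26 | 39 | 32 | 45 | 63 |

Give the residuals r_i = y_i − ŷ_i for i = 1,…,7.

x=1: ŷ = 15.5 + 2.5·1 = 18; r = 18 − 18 = 0
x=3: ŷ = 15.5 + 2.5·3 = 23; r = 23 − 23 = 0
x=5: ŷ = 15.5 + 2.5·5 = 28; r = 26 − 28 = -2
x=7: ŷ = 15.5 + 2.5·7 = 33; r = 39 − 33 = 6
x=9: ŷ = 15.5 + 2.5·9 = 38; r = 32 − 38 = -6
x=11: ŷ = 15.5 + 2.5·11 = 43; r = 45 − 43 = 2
x=19: ŷ = 15.5 + 2.5·19 = 63; r = 63 − 63 = 0

0, 0, -2, 6, -6, 2, 0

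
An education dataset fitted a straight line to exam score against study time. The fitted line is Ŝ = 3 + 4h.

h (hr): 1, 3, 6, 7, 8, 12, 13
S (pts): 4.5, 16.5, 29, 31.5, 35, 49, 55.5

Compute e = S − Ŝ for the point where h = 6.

e = 2

Ŝ = 3 + 4·6 = 27
e = 29 − 27 = 2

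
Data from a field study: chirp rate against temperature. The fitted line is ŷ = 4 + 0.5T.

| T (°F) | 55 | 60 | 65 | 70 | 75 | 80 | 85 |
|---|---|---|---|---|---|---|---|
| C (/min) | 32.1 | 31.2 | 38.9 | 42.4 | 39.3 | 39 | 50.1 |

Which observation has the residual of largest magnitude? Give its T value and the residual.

T=55: ŷ = 4 + 0.5·55 = 31.5; r = 32.1 − 31.5 = 0.6
T=60: ŷ = 4 + 0.5·60 = 34; r = 31.2 − 34 = -2.8
T=65: ŷ = 4 + 0.5·65 = 36.5; r = 38.9 − 36.5 = 2.4
T=70: ŷ = 4 + 0.5·70 = 39; r = 42.4 − 39 = 3.4
T=75: ŷ = 4 + 0.5·75 = 41.5; r = 39.3 − 41.5 = -2.2
T=80: ŷ = 4 + 0.5·80 = 44; r = 39 − 44 = -5
T=85: ŷ = 4 + 0.5·85 = 46.5; r = 50.1 − 46.5 = 3.6
Largest |r| is 5 at T = 80, residual -5.

T = 80, r = -5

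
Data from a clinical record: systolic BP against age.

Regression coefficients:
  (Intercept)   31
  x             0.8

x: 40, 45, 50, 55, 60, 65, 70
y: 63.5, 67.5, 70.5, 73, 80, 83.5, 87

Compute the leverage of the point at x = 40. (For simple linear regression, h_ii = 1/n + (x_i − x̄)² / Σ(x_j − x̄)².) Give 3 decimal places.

h = 0.464

x̄ = (40 + 45 + 50 + 55 + 60 + 65 + 70)/7 = 55
Σ(x − x̄)² = 225 + 100 + 25 + 0 + 25 + 100 + 225 = 700
h = 1/7 + (-15)²/700 = 0.142857 + 0.321429 = 0.464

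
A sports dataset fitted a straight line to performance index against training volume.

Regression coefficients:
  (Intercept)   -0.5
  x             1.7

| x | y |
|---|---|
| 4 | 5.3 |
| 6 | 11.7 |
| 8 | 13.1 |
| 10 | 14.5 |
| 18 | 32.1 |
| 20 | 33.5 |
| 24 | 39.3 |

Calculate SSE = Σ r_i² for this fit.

x=4: ŷ = -0.5 + 1.7·4 = 6.3; r = 5.3 − 6.3 = -1
x=6: ŷ = -0.5 + 1.7·6 = 9.7; r = 11.7 − 9.7 = 2
x=8: ŷ = -0.5 + 1.7·8 = 13.1; r = 13.1 − 13.1 = 0
x=10: ŷ = -0.5 + 1.7·10 = 16.5; r = 14.5 − 16.5 = -2
x=18: ŷ = -0.5 + 1.7·18 = 30.1; r = 32.1 − 30.1 = 2
x=20: ŷ = -0.5 + 1.7·20 = 33.5; r = 33.5 − 33.5 = 0
x=24: ŷ = -0.5 + 1.7·24 = 40.3; r = 39.3 − 40.3 = -1
SSE = 1 + 4 + 0 + 4 + 4 + 0 + 1 = 14

SSE = 14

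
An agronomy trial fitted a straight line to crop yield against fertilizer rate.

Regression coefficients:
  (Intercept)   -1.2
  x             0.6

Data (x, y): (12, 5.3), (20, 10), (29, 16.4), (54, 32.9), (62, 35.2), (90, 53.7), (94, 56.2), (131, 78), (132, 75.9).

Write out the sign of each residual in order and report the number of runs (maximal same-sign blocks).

x=12: ŷ = -1.2 + 0.6·12 = 6; r = 5.3 − 6 = -0.7
x=20: ŷ = -1.2 + 0.6·20 = 10.8; r = 10 − 10.8 = -0.8
x=29: ŷ = -1.2 + 0.6·29 = 16.2; r = 16.4 − 16.2 = 0.2
x=54: ŷ = -1.2 + 0.6·54 = 31.2; r = 32.9 − 31.2 = 1.7
x=62: ŷ = -1.2 + 0.6·62 = 36; r = 35.2 − 36 = -0.8
x=90: ŷ = -1.2 + 0.6·90 = 52.8; r = 53.7 − 52.8 = 0.9
x=94: ŷ = -1.2 + 0.6·94 = 55.2; r = 56.2 − 55.2 = 1
x=131: ŷ = -1.2 + 0.6·131 = 77.4; r = 78 − 77.4 = 0.6
x=132: ŷ = -1.2 + 0.6·132 = 78; r = 75.9 − 78 = -2.1
Signs: − − + + − + + + −
Runs: −×2, +×2, −×1, +×3, −×1 → 5

5 runs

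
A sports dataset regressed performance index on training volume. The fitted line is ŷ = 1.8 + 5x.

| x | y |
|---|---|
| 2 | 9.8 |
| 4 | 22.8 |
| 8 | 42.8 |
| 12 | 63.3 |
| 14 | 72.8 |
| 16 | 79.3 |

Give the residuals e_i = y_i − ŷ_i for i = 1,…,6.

-2, 1, 1, 1.5, 1, -2.5

x=2: ŷ = 1.8 + 5·2 = 11.8; e = 9.8 − 11.8 = -2
x=4: ŷ = 1.8 + 5·4 = 21.8; e = 22.8 − 21.8 = 1
x=8: ŷ = 1.8 + 5·8 = 41.8; e = 42.8 − 41.8 = 1
x=12: ŷ = 1.8 + 5·12 = 61.8; e = 63.3 − 61.8 = 1.5
x=14: ŷ = 1.8 + 5·14 = 71.8; e = 72.8 − 71.8 = 1
x=16: ŷ = 1.8 + 5·16 = 81.8; e = 79.3 − 81.8 = -2.5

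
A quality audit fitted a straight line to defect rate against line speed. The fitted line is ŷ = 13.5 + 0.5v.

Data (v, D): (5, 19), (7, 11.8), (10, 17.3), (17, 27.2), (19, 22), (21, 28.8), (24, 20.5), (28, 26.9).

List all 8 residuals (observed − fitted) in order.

3, -5.2, -1.2, 5.2, -1, 4.8, -5, -0.6

v=5: ŷ = 13.5 + 0.5·5 = 16; e = 19 − 16 = 3
v=7: ŷ = 13.5 + 0.5·7 = 17; e = 11.8 − 17 = -5.2
v=10: ŷ = 13.5 + 0.5·10 = 18.5; e = 17.3 − 18.5 = -1.2
v=17: ŷ = 13.5 + 0.5·17 = 22; e = 27.2 − 22 = 5.2
v=19: ŷ = 13.5 + 0.5·19 = 23; e = 22 − 23 = -1
v=21: ŷ = 13.5 + 0.5·21 = 24; e = 28.8 − 24 = 4.8
v=24: ŷ = 13.5 + 0.5·24 = 25.5; e = 20.5 − 25.5 = -5
v=28: ŷ = 13.5 + 0.5·28 = 27.5; e = 26.9 − 27.5 = -0.6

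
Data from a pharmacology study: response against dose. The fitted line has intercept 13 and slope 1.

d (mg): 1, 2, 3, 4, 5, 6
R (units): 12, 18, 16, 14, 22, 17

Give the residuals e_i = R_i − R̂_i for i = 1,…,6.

d=1: R̂ = 13 + 1 = 14; e = 12 − 14 = -2
d=2: R̂ = 13 + 2 = 15; e = 18 − 15 = 3
d=3: R̂ = 13 + 3 = 16; e = 16 − 16 = 0
d=4: R̂ = 13 + 4 = 17; e = 14 − 17 = -3
d=5: R̂ = 13 + 5 = 18; e = 22 − 18 = 4
d=6: R̂ = 13 + 6 = 19; e = 17 − 19 = -2

-2, 3, 0, -3, 4, -2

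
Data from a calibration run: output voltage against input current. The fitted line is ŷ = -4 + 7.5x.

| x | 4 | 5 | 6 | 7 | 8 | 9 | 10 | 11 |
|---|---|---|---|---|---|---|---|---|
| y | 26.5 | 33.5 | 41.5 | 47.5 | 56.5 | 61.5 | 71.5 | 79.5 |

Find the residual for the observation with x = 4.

ŷ = -4 + 7.5·4 = 26
r = 26.5 − 26 = 0.5

r = 0.5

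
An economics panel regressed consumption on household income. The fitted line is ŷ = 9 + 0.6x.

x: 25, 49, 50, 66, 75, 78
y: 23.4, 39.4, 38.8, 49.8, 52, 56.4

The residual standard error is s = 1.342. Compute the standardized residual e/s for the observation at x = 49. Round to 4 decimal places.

ŷ = 9 + 0.6·49 = 38.4
e = 39.4 − 38.4 = 1
e/s = 1 / 1.342 = 0.7452

0.7452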